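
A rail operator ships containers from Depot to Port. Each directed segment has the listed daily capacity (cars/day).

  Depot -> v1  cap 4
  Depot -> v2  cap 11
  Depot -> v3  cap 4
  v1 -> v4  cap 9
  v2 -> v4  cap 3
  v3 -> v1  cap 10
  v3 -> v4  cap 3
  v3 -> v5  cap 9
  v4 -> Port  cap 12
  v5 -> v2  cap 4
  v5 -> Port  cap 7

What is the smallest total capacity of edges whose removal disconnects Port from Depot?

11

Augment Depot→v1→v4→Port: bottleneck 4, flow now 4.
Augment Depot→v2→v4→Port: bottleneck 3, flow now 7.
Augment Depot→v3→v4→Port: bottleneck 3, flow now 10.
Augment Depot→v3→v5→Port: bottleneck 1, flow now 11.
No augmenting path remains; maximum flow = 11.
By max-flow min-cut, the minimum cut capacity equals the max flow.
In the residual graph, reachable from Depot: {Depot, v2}.
Min-cut edges: Depot→v1 (4), Depot→v3 (4), v2→v4 (3); capacity 4 + 4 + 3 = 11.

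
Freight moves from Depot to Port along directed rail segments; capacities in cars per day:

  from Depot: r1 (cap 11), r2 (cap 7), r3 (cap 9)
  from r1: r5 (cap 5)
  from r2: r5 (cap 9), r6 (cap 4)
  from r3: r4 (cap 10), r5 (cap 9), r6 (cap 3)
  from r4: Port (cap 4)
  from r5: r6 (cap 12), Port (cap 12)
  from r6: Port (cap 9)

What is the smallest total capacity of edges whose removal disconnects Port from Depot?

Augment Depot→r1→r5→Port: bottleneck 5, flow now 5.
Augment Depot→r2→r5→Port: bottleneck 7, flow now 12.
Augment Depot→r3→r4→Port: bottleneck 4, flow now 16.
Augment Depot→r3→r6→Port: bottleneck 3, flow now 19.
Augment Depot→r3→r5→r6→Port: bottleneck 2, flow now 21.
No augmenting path remains; maximum flow = 21.
By max-flow min-cut, the minimum cut capacity equals the max flow.
In the residual graph, reachable from Depot: {Depot, r1}.
Min-cut edges: Depot→r2 (7), Depot→r3 (9), r1→r5 (5); capacity 7 + 9 + 5 = 21.

21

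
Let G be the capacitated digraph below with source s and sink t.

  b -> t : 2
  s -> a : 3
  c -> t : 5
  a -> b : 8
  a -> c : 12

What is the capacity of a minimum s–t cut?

3

Augment s→a→b→t: bottleneck 2, flow now 2.
Augment s→a→c→t: bottleneck 1, flow now 3.
No augmenting path remains; maximum flow = 3.
By max-flow min-cut, the minimum cut capacity equals the max flow.
In the residual graph, reachable from s: {s}.
Min-cut edges: s→a (3); capacity 3 = 3.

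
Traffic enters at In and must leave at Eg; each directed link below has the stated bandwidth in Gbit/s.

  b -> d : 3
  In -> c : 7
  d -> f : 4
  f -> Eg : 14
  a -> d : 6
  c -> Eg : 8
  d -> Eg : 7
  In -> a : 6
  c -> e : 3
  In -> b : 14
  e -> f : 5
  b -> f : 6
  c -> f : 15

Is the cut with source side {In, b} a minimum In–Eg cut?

Yes — it is a minimum cut (capacity 22).

Given cut capacity: 6 + 7 + 3 + 6 = 22.
Augment In→c→Eg: bottleneck 7, flow now 7.
Augment In→a→d→Eg: bottleneck 6, flow now 13.
Augment In→b→d→Eg: bottleneck 1, flow now 14.
Augment In→b→f→Eg: bottleneck 6, flow now 20.
Augment In→b→d→f→Eg: bottleneck 2, flow now 22.
No augmenting path remains; maximum flow = 22.
Cut capacity 22 equals the max flow, so it is a minimum cut.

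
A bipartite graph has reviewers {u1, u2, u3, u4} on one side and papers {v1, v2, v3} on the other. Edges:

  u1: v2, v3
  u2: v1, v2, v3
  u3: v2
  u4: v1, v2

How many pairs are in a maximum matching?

Unit-capacity flow: source→left, listed edges, right→sink; max matching = max flow.
Augmenting path u1→v2 (+1); matched 1.
Augmenting path u2→v1 (+1); matched 2.
Augmenting path u3→v2→u1→v3 (+1); matched 3.
No augmenting path remains; maximum matching = 3.
König certificate: {v1, v2, v3} is a vertex cover of size 3 (every listed pair touches it), so no matching can be larger.

3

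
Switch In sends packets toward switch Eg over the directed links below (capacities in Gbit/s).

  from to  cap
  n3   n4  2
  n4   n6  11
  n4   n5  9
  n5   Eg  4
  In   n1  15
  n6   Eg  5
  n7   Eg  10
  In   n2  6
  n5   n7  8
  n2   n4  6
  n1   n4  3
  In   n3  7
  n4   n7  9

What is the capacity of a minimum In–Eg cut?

Augment In→n1→n4→n5→Eg: bottleneck 3, flow now 3.
Augment In→n2→n4→n5→Eg: bottleneck 1, flow now 4.
Augment In→n2→n4→n6→Eg: bottleneck 5, flow now 9.
Augment In→n3→n4→n7→Eg: bottleneck 2, flow now 11.
No augmenting path remains; maximum flow = 11.
By max-flow min-cut, the minimum cut capacity equals the max flow.
In the residual graph, reachable from In: {In, n1, n3}.
Min-cut edges: In→n2 (6), n1→n4 (3), n3→n4 (2); capacity 6 + 3 + 2 = 11.

11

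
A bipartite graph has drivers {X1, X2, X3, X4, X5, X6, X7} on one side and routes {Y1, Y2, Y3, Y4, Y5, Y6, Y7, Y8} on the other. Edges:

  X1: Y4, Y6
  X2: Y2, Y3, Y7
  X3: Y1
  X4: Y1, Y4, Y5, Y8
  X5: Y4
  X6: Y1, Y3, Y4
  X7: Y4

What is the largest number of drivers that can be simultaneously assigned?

6

Unit-capacity flow: source→left, listed edges, right→sink; max matching = max flow.
Augmenting path X1→Y4 (+1); matched 1.
Augmenting path X2→Y2 (+1); matched 2.
Augmenting path X3→Y1 (+1); matched 3.
Augmenting path X4→Y5 (+1); matched 4.
Augmenting path X6→Y3 (+1); matched 5.
Augmenting path X5→Y4→X1→Y6 (+1); matched 6.
No augmenting path remains; maximum matching = 6.
König certificate: {X1, X2, X3, X4, X6, Y4} is a vertex cover of size 6 (every listed pair touches it), so no matching can be larger.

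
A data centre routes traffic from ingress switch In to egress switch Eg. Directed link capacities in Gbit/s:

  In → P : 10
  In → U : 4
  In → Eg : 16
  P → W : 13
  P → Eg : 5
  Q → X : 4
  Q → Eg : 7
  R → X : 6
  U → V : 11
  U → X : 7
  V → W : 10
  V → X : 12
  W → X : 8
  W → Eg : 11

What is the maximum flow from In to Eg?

30

Augment In→Eg: bottleneck 16, flow now 16.
Augment In→P→Eg: bottleneck 5, flow now 21.
Augment In→P→W→Eg: bottleneck 5, flow now 26.
Augment In→U→V→W→Eg: bottleneck 4, flow now 30.
No augmenting path remains; maximum flow = 30.
In the residual graph, reachable from In: {In}.
Min-cut edges: In→P (10), In→U (4), In→Eg (16); capacity 10 + 4 + 16 = 30.
This cut is saturated, so no flow can exceed 30.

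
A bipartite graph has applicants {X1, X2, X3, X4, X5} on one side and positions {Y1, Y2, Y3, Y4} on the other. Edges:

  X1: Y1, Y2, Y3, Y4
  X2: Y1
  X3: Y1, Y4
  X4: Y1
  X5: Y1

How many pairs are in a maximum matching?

3

Unit-capacity flow: source→left, listed edges, right→sink; max matching = max flow.
Augmenting path X1→Y1 (+1); matched 1.
Augmenting path X3→Y4 (+1); matched 2.
Augmenting path X2→Y1→X1→Y2 (+1); matched 3.
No augmenting path remains; maximum matching = 3.
König certificate: {X1, X3, Y1} is a vertex cover of size 3 (every listed pair touches it), so no matching can be larger.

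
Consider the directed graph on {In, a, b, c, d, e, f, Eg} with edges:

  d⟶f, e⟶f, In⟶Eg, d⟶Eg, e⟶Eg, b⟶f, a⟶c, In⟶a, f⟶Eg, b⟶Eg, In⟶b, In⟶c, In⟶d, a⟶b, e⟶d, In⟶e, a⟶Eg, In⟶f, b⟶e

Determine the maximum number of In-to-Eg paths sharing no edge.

Assign every edge capacity 1; by Menger, the answer equals the max flow.
Path In→Eg (+1); total 1.
Path In→a→Eg (+1); total 2.
Path In→b→Eg (+1); total 3.
Path In→d→Eg (+1); total 4.
Path In→e→Eg (+1); total 5.
Path In→f→Eg (+1); total 6.
No residual In→Eg path; max flow = 6.
Certifying cut of size 6: {In→Eg, In→a, In→b, In→d, In→e, In→f}.

6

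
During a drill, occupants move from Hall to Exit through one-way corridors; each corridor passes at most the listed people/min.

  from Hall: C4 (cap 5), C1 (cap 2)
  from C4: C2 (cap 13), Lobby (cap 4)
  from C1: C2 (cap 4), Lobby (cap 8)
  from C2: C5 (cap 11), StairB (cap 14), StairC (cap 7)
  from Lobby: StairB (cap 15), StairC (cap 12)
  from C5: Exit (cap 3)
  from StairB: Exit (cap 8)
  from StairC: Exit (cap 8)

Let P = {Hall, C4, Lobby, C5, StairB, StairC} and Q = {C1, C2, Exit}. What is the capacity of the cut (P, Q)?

34

Edges leaving {Hall, C4, Lobby, C5, StairB, StairC}: Hall→C1 (2), C4→C2 (13), C5→Exit (3), StairB→Exit (8), StairC→Exit (8).
Cut capacity = 2 + 13 + 3 + 8 + 8 = 34.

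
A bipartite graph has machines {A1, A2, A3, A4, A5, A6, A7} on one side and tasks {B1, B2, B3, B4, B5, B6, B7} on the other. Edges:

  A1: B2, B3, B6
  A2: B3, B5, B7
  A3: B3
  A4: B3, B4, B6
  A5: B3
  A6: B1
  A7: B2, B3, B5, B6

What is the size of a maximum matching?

Unit-capacity flow: source→left, listed edges, right→sink; max matching = max flow.
Augmenting path A1→B2 (+1); matched 1.
Augmenting path A2→B3 (+1); matched 2.
Augmenting path A4→B4 (+1); matched 3.
Augmenting path A6→B1 (+1); matched 4.
Augmenting path A7→B5 (+1); matched 5.
Augmenting path A3→B3→A2→B7 (+1); matched 6.
No augmenting path remains; maximum matching = 6.
König certificate: {A1, A2, A4, A6, A7, B3} is a vertex cover of size 6 (every listed pair touches it), so no matching can be larger.

6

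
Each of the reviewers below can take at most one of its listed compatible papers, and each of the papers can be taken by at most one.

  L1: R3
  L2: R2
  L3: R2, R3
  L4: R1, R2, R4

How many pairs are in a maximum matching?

3

Unit-capacity flow: source→left, listed edges, right→sink; max matching = max flow.
Augmenting path L1→R3 (+1); matched 1.
Augmenting path L2→R2 (+1); matched 2.
Augmenting path L4→R1 (+1); matched 3.
No augmenting path remains; maximum matching = 3.
König certificate: {L4, R2, R3} is a vertex cover of size 3 (every listed pair touches it), so no matching can be larger.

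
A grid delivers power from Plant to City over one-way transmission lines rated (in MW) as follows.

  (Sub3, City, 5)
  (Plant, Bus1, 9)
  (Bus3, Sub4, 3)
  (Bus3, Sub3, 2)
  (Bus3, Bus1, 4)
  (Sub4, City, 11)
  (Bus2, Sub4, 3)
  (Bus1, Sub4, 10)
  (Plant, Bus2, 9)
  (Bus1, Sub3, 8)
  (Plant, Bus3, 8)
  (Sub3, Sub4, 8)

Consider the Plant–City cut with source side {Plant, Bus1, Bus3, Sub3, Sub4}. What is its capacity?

25

Edges leaving {Plant, Bus1, Bus3, Sub3, Sub4}: Plant→Bus2 (9), Sub3→City (5), Sub4→City (11).
Cut capacity = 9 + 5 + 11 = 25.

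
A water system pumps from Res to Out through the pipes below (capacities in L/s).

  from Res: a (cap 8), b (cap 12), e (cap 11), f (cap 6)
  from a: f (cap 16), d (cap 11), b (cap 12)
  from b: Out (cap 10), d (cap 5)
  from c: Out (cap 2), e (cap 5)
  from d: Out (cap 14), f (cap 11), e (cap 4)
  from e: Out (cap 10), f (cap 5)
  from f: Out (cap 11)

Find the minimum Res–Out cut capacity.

Augment Res→b→Out: bottleneck 10, flow now 10.
Augment Res→e→Out: bottleneck 10, flow now 20.
Augment Res→f→Out: bottleneck 6, flow now 26.
Augment Res→a→d→Out: bottleneck 8, flow now 34.
Augment Res→b→d→Out: bottleneck 2, flow now 36.
Augment Res→e→f→Out: bottleneck 1, flow now 37.
No augmenting path remains; maximum flow = 37.
By max-flow min-cut, the minimum cut capacity equals the max flow.
In the residual graph, reachable from Res: {Res}.
Min-cut edges: Res→a (8), Res→b (12), Res→e (11), Res→f (6); capacity 8 + 12 + 11 + 6 = 37.

37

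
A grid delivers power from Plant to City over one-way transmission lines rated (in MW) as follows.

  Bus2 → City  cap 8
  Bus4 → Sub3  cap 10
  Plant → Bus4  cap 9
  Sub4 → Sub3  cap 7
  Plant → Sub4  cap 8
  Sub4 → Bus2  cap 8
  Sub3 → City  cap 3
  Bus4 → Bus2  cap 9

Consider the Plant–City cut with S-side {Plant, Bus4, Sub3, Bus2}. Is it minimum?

No — its capacity is 19, but the minimum cut has capacity 11.

Given cut capacity: 8 + 3 + 8 = 19.
Augment Plant→Bus4→Sub3→City: bottleneck 3, flow now 3.
Augment Plant→Bus4→Bus2→City: bottleneck 6, flow now 9.
Augment Plant→Sub4→Bus2→City: bottleneck 2, flow now 11.
No augmenting path remains; maximum flow = 11.
In the residual graph, reachable from Plant: {Plant, Bus4, Sub4, Sub3, Bus2}.
Min-cut edges: Sub3→City (3), Bus2→City (8); capacity 3 + 8 = 11.
Cut capacity 19 exceeds the max flow 11, so it is not minimum.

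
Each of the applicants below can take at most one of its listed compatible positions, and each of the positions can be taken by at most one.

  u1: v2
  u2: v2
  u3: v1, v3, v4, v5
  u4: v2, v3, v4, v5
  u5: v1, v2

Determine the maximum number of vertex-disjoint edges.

4

Unit-capacity flow: source→left, listed edges, right→sink; max matching = max flow.
Augmenting path u1→v2 (+1); matched 1.
Augmenting path u3→v1 (+1); matched 2.
Augmenting path u4→v3 (+1); matched 3.
Augmenting path u5→v1→u3→v4 (+1); matched 4.
No augmenting path remains; maximum matching = 4.
König certificate: {u3, u4, u5, v2} is a vertex cover of size 4 (every listed pair touches it), so no matching can be larger.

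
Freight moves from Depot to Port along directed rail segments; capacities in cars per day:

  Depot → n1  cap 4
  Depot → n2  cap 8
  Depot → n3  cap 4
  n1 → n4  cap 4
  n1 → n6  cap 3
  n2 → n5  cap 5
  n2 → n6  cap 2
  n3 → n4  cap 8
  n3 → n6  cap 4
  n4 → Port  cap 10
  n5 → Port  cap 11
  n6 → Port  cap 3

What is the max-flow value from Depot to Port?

Augment Depot→n1→n4→Port: bottleneck 4, flow now 4.
Augment Depot→n2→n5→Port: bottleneck 5, flow now 9.
Augment Depot→n2→n6→Port: bottleneck 2, flow now 11.
Augment Depot→n3→n4→Port: bottleneck 4, flow now 15.
No augmenting path remains; maximum flow = 15.
In the residual graph, reachable from Depot: {Depot, n2}.
Min-cut edges: Depot→n1 (4), Depot→n3 (4), n2→n5 (5), n2→n6 (2); capacity 4 + 4 + 5 + 2 = 15.
This cut is saturated, so no flow can exceed 15.

15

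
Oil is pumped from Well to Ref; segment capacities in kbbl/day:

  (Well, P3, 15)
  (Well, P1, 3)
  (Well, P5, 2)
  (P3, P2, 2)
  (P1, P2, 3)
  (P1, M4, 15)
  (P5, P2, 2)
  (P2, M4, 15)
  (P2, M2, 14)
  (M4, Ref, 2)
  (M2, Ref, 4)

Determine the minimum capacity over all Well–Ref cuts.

6

Augment Well→P1→M4→Ref: bottleneck 2, flow now 2.
Augment Well→P3→P2→M2→Ref: bottleneck 2, flow now 4.
Augment Well→P1→P2→M2→Ref: bottleneck 1, flow now 5.
Augment Well→P5→P2→M2→Ref: bottleneck 1, flow now 6.
No augmenting path remains; maximum flow = 6.
By max-flow min-cut, the minimum cut capacity equals the max flow.
In the residual graph, reachable from Well: {Well, P3, P1, P5, P2, M4, M2}.
Min-cut edges: M4→Ref (2), M2→Ref (4); capacity 2 + 4 = 6.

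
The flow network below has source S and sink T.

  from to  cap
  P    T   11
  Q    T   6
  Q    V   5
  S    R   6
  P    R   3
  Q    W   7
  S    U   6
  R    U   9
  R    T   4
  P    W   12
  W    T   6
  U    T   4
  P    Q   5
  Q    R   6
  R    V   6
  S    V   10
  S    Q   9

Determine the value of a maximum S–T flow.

Augment S→Q→T: bottleneck 6, flow now 6.
Augment S→R→T: bottleneck 4, flow now 10.
Augment S→U→T: bottleneck 4, flow now 14.
Augment S→Q→W→T: bottleneck 3, flow now 17.
No augmenting path remains; maximum flow = 17.
In the residual graph, reachable from S: {S, R, U, V}.
Min-cut edges: S→Q (9), R→T (4), U→T (4); capacity 9 + 4 + 4 = 17.
This cut is saturated, so no flow can exceed 17.

17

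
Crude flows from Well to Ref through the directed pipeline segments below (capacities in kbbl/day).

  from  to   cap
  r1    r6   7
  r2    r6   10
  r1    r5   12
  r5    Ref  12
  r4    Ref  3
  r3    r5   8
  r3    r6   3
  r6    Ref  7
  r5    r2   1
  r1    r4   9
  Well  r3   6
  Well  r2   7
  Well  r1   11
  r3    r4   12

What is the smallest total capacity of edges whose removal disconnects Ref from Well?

22

Augment Well→r1→r4→Ref: bottleneck 3, flow now 3.
Augment Well→r1→r5→Ref: bottleneck 8, flow now 11.
Augment Well→r2→r6→Ref: bottleneck 7, flow now 18.
Augment Well→r3→r5→Ref: bottleneck 4, flow now 22.
No augmenting path remains; maximum flow = 22.
By max-flow min-cut, the minimum cut capacity equals the max flow.
In the residual graph, reachable from Well: {Well, r1, r2, r3, r4, r5, r6}.
Min-cut edges: r4→Ref (3), r5→Ref (12), r6→Ref (7); capacity 3 + 12 + 7 = 22.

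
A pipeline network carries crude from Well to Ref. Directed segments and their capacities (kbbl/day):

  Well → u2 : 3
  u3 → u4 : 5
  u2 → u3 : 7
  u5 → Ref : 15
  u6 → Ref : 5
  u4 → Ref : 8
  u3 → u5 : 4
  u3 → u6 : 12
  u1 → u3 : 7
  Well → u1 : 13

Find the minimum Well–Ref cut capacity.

10

Augment Well→u1→u3→u4→Ref: bottleneck 5, flow now 5.
Augment Well→u1→u3→u5→Ref: bottleneck 2, flow now 7.
Augment Well→u2→u3→u5→Ref: bottleneck 2, flow now 9.
Augment Well→u2→u3→u6→Ref: bottleneck 1, flow now 10.
No augmenting path remains; maximum flow = 10.
By max-flow min-cut, the minimum cut capacity equals the max flow.
In the residual graph, reachable from Well: {Well, u1}.
Min-cut edges: Well→u2 (3), u1→u3 (7); capacity 3 + 7 = 10.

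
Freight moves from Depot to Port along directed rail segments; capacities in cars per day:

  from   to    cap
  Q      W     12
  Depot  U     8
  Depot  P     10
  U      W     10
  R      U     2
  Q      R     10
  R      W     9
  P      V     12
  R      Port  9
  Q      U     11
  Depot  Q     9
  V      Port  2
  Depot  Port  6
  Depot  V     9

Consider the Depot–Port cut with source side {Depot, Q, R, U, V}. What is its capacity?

Edges leaving {Depot, Q, R, U, V}: Depot→P (10), Depot→Port (6), Q→W (12), R→W (9), R→Port (9), U→W (10), V→Port (2).
Cut capacity = 10 + 6 + 12 + 9 + 9 + 10 + 2 = 58.

58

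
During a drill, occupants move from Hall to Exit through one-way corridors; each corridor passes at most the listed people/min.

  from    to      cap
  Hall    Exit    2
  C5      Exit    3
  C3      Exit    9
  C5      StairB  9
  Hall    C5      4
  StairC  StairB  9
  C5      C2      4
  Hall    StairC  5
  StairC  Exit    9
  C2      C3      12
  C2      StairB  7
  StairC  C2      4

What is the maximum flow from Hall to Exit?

Augment Hall→Exit: bottleneck 2, flow now 2.
Augment Hall→StairC→Exit: bottleneck 5, flow now 7.
Augment Hall→C5→Exit: bottleneck 3, flow now 10.
Augment Hall→C5→C2→C3→Exit: bottleneck 1, flow now 11.
No augmenting path remains; maximum flow = 11.
In the residual graph, reachable from Hall: {Hall}.
Min-cut edges: Hall→StairC (5), Hall→C5 (4), Hall→Exit (2); capacity 5 + 4 + 2 = 11.
This cut is saturated, so no flow can exceed 11.

11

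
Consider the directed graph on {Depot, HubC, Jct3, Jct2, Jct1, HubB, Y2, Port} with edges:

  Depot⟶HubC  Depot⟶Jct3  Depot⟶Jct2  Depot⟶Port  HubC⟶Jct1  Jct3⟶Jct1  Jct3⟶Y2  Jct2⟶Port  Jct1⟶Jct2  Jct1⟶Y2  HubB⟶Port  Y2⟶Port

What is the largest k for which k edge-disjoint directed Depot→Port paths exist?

3

Assign every edge capacity 1; by Menger, the answer equals the max flow.
Path Depot→Port (+1); total 1.
Path Depot→Jct2→Port (+1); total 2.
Path Depot→Jct3→Y2→Port (+1); total 3.
No residual Depot→Port path; max flow = 3.
Certifying cut of size 3: {Depot→Port, Jct2→Port, Y2→Port}.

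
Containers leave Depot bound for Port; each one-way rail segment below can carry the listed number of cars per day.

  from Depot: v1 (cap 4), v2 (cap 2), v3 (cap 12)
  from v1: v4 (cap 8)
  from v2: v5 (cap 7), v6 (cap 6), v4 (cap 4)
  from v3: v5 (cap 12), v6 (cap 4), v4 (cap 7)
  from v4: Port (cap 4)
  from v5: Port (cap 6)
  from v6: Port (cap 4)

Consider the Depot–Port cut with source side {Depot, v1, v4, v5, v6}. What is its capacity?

Edges leaving {Depot, v1, v4, v5, v6}: Depot→v2 (2), Depot→v3 (12), v4→Port (4), v5→Port (6), v6→Port (4).
Cut capacity = 2 + 12 + 4 + 6 + 4 = 28.

28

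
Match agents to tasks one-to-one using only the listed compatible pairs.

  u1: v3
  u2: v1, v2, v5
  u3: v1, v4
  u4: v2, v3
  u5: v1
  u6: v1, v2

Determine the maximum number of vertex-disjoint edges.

Unit-capacity flow: source→left, listed edges, right→sink; max matching = max flow.
Augmenting path u1→v3 (+1); matched 1.
Augmenting path u2→v1 (+1); matched 2.
Augmenting path u3→v4 (+1); matched 3.
Augmenting path u4→v2 (+1); matched 4.
Augmenting path u5→v1→u2→v5 (+1); matched 5.
No augmenting path remains; maximum matching = 5.
König certificate: {u2, u3, v1, v2, v3} is a vertex cover of size 5 (every listed pair touches it), so no matching can be larger.

5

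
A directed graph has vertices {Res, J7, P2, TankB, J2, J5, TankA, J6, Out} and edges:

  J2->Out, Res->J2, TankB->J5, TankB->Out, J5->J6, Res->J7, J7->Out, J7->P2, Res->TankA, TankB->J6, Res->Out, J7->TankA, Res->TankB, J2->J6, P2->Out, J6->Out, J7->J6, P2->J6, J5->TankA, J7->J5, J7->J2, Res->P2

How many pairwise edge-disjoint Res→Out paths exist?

5

Assign every edge capacity 1; by Menger, the answer equals the max flow.
Path Res→Out (+1); total 1.
Path Res→J7→Out (+1); total 2.
Path Res→P2→Out (+1); total 3.
Path Res→TankB→Out (+1); total 4.
Path Res→J2→Out (+1); total 5.
No residual Res→Out path; max flow = 5.
Certifying cut of size 5: {Res→J2, Res→J7, Res→Out, Res→P2, Res→TankB}.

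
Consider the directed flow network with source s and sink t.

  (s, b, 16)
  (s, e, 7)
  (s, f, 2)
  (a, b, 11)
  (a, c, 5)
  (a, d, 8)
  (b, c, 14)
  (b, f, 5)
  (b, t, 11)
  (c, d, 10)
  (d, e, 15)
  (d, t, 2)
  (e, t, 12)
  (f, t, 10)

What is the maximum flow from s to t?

25

Augment s→b→t: bottleneck 11, flow now 11.
Augment s→e→t: bottleneck 7, flow now 18.
Augment s→f→t: bottleneck 2, flow now 20.
Augment s→b→f→t: bottleneck 5, flow now 25.
No augmenting path remains; maximum flow = 25.
In the residual graph, reachable from s: {s}.
Min-cut edges: s→b (16), s→e (7), s→f (2); capacity 16 + 7 + 2 = 25.
This cut is saturated, so no flow can exceed 25.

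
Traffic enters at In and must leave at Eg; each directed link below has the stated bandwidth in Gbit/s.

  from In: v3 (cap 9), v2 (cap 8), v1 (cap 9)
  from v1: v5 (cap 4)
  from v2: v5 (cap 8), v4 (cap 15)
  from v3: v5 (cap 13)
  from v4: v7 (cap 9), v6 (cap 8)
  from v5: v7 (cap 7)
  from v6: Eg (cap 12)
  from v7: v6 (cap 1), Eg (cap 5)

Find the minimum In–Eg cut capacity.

Augment In→v1→v5→v7→Eg: bottleneck 4, flow now 4.
Augment In→v2→v4→v6→Eg: bottleneck 8, flow now 12.
Augment In→v3→v5→v7→Eg: bottleneck 1, flow now 13.
Augment In→v3→v5→v7→v6→Eg: bottleneck 1, flow now 14.
No augmenting path remains; maximum flow = 14.
By max-flow min-cut, the minimum cut capacity equals the max flow.
In the residual graph, reachable from In: {In, v1, v3, v5, v7}.
Min-cut edges: In→v2 (8), v7→v6 (1), v7→Eg (5); capacity 8 + 1 + 5 = 14.

14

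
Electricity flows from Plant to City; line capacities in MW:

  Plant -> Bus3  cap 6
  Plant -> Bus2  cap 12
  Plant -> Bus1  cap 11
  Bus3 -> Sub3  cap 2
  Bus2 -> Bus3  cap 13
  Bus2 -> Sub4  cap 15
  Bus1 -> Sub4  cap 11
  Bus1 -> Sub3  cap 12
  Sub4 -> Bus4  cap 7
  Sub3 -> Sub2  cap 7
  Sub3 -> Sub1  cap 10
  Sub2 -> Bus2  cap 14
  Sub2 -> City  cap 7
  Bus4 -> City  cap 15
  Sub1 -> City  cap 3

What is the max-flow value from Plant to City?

17

Augment Plant→Bus3→Sub3→Sub2→City: bottleneck 2, flow now 2.
Augment Plant→Bus2→Sub4→Bus4→City: bottleneck 7, flow now 9.
Augment Plant→Bus1→Sub3→Sub2→City: bottleneck 5, flow now 14.
Augment Plant→Bus1→Sub3→Sub1→City: bottleneck 3, flow now 17.
No augmenting path remains; maximum flow = 17.
In the residual graph, reachable from Plant: {Plant, Bus3, Bus2, Bus1, Sub4, Sub3, Sub1}.
Min-cut edges: Sub4→Bus4 (7), Sub3→Sub2 (7), Sub1→City (3); capacity 7 + 7 + 3 = 17.
This cut is saturated, so no flow can exceed 17.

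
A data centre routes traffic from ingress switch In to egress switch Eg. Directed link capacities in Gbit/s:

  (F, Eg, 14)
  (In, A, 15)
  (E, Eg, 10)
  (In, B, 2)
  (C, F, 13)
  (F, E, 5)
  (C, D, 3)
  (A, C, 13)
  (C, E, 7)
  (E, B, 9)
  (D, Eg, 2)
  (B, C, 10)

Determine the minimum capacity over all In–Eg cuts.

Augment In→A→C→D→Eg: bottleneck 2, flow now 2.
Augment In→A→C→E→Eg: bottleneck 7, flow now 9.
Augment In→A→C→F→Eg: bottleneck 4, flow now 13.
Augment In→B→C→F→Eg: bottleneck 2, flow now 15.
No augmenting path remains; maximum flow = 15.
By max-flow min-cut, the minimum cut capacity equals the max flow.
In the residual graph, reachable from In: {In, A}.
Min-cut edges: In→B (2), A→C (13); capacity 2 + 13 = 15.

15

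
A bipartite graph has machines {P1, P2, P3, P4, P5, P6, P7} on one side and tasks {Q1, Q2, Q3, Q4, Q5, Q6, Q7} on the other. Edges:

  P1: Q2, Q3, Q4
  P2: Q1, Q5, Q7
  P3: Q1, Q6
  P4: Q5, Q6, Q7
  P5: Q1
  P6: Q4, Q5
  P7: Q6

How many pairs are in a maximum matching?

6

Unit-capacity flow: source→left, listed edges, right→sink; max matching = max flow.
Augmenting path P1→Q2 (+1); matched 1.
Augmenting path P2→Q1 (+1); matched 2.
Augmenting path P3→Q6 (+1); matched 3.
Augmenting path P4→Q5 (+1); matched 4.
Augmenting path P6→Q4 (+1); matched 5.
Augmenting path P5→Q1→P2→Q7 (+1); matched 6.
No augmenting path remains; maximum matching = 6.
König certificate: {P1, P2, P4, P6, Q1, Q6} is a vertex cover of size 6 (every listed pair touches it), so no matching can be larger.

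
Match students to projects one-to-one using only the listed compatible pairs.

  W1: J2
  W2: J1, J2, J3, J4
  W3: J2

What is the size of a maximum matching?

2

Unit-capacity flow: source→left, listed edges, right→sink; max matching = max flow.
Augmenting path W1→J2 (+1); matched 1.
Augmenting path W2→J1 (+1); matched 2.
No augmenting path remains; maximum matching = 2.
König certificate: {W2, J2} is a vertex cover of size 2 (every listed pair touches it), so no matching can be larger.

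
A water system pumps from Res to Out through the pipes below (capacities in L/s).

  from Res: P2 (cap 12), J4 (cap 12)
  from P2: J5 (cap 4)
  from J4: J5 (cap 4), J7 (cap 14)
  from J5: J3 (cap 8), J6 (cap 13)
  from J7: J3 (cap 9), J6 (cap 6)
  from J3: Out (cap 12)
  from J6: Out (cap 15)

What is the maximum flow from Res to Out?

16

Augment Res→P2→J5→J3→Out: bottleneck 4, flow now 4.
Augment Res→J4→J5→J3→Out: bottleneck 4, flow now 8.
Augment Res→J4→J7→J3→Out: bottleneck 4, flow now 12.
Augment Res→J4→J7→J6→Out: bottleneck 4, flow now 16.
No augmenting path remains; maximum flow = 16.
In the residual graph, reachable from Res: {Res, P2}.
Min-cut edges: Res→J4 (12), P2→J5 (4); capacity 12 + 4 = 16.
This cut is saturated, so no flow can exceed 16.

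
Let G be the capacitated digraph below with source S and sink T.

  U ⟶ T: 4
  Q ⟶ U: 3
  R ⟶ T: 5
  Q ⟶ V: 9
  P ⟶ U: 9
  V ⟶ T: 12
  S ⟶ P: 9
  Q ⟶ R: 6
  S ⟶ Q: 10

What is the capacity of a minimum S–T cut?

Augment S→P→U→T: bottleneck 4, flow now 4.
Augment S→Q→R→T: bottleneck 5, flow now 9.
Augment S→Q→V→T: bottleneck 5, flow now 14.
No augmenting path remains; maximum flow = 14.
By max-flow min-cut, the minimum cut capacity equals the max flow.
In the residual graph, reachable from S: {S, P, U}.
Min-cut edges: S→Q (10), U→T (4); capacity 10 + 4 = 14.

14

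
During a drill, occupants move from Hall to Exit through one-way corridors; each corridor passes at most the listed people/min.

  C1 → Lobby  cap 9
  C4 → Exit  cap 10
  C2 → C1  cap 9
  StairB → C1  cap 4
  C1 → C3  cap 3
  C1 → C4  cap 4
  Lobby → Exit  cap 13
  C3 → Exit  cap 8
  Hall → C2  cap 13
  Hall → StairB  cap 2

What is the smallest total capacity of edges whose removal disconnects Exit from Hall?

11

Augment Hall→StairB→C1→C4→Exit: bottleneck 2, flow now 2.
Augment Hall→C2→C1→C4→Exit: bottleneck 2, flow now 4.
Augment Hall→C2→C1→C3→Exit: bottleneck 3, flow now 7.
Augment Hall→C2→C1→Lobby→Exit: bottleneck 4, flow now 11.
No augmenting path remains; maximum flow = 11.
By max-flow min-cut, the minimum cut capacity equals the max flow.
In the residual graph, reachable from Hall: {Hall, C2}.
Min-cut edges: Hall→StairB (2), C2→C1 (9); capacity 2 + 9 = 11.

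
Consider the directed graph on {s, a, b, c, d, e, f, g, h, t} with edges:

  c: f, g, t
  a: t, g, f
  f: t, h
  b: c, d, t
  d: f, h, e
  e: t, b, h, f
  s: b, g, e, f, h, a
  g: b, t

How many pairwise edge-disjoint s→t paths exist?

Assign every edge capacity 1; by Menger, the answer equals the max flow.
Path s→a→t (+1); total 1.
Path s→b→t (+1); total 2.
Path s→e→t (+1); total 3.
Path s→f→t (+1); total 4.
Path s→g→t (+1); total 5.
No residual s→t path; max flow = 5.
Certifying cut of size 5: {s→a, s→b, s→e, s→f, s→g}.

5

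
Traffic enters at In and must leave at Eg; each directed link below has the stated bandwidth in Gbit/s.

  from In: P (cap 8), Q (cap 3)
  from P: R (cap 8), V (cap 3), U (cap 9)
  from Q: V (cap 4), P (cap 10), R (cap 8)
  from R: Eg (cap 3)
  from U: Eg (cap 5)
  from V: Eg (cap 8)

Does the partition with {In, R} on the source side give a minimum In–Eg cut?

Given cut capacity: 8 + 3 + 3 = 14.
Augment In→P→R→Eg: bottleneck 3, flow now 3.
Augment In→P→U→Eg: bottleneck 5, flow now 8.
Augment In→Q→V→Eg: bottleneck 3, flow now 11.
No augmenting path remains; maximum flow = 11.
In the residual graph, reachable from In: {In}.
Min-cut edges: In→P (8), In→Q (3); capacity 8 + 3 = 11.
Cut capacity 14 exceeds the max flow 11, so it is not minimum.

No — its capacity is 14, but the minimum cut has capacity 11.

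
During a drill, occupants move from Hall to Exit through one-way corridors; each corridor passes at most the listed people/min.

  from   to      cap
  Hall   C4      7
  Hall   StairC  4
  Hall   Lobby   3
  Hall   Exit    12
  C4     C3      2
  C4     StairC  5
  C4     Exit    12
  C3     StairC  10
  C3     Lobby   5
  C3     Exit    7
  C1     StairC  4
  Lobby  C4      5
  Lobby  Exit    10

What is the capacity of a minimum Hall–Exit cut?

Augment Hall→Exit: bottleneck 12, flow now 12.
Augment Hall→C4→Exit: bottleneck 7, flow now 19.
Augment Hall→Lobby→Exit: bottleneck 3, flow now 22.
No augmenting path remains; maximum flow = 22.
By max-flow min-cut, the minimum cut capacity equals the max flow.
In the residual graph, reachable from Hall: {Hall, StairC}.
Min-cut edges: Hall→C4 (7), Hall→Lobby (3), Hall→Exit (12); capacity 7 + 3 + 12 = 22.

22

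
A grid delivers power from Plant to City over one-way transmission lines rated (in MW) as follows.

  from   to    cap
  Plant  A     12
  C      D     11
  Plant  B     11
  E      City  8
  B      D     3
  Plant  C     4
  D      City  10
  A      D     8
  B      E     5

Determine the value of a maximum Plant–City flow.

Augment Plant→A→D→City: bottleneck 8, flow now 8.
Augment Plant→B→D→City: bottleneck 2, flow now 10.
Augment Plant→B→E→City: bottleneck 5, flow now 15.
No augmenting path remains; maximum flow = 15.
In the residual graph, reachable from Plant: {Plant, A, B, C, D}.
Min-cut edges: B→E (5), D→City (10); capacity 5 + 10 = 15.
This cut is saturated, so no flow can exceed 15.

15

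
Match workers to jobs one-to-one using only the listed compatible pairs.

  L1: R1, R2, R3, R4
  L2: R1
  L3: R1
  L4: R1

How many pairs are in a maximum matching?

Unit-capacity flow: source→left, listed edges, right→sink; max matching = max flow.
Augmenting path L1→R1 (+1); matched 1.
Augmenting path L2→R1→L1→R2 (+1); matched 2.
No augmenting path remains; maximum matching = 2.
König certificate: {L1, R1} is a vertex cover of size 2 (every listed pair touches it), so no matching can be larger.

2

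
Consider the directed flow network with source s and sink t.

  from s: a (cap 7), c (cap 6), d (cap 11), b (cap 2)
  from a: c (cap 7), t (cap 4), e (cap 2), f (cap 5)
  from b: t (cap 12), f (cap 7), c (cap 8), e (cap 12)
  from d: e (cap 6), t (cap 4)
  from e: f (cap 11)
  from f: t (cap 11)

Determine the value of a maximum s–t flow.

Augment s→a→t: bottleneck 4, flow now 4.
Augment s→b→t: bottleneck 2, flow now 6.
Augment s→d→t: bottleneck 4, flow now 10.
Augment s→a→f→t: bottleneck 3, flow now 13.
Augment s→d→e→f→t: bottleneck 6, flow now 19.
No augmenting path remains; maximum flow = 19.
In the residual graph, reachable from s: {s, c, d}.
Min-cut edges: s→a (7), s→b (2), d→e (6), d→t (4); capacity 7 + 2 + 6 + 4 = 19.
This cut is saturated, so no flow can exceed 19.

19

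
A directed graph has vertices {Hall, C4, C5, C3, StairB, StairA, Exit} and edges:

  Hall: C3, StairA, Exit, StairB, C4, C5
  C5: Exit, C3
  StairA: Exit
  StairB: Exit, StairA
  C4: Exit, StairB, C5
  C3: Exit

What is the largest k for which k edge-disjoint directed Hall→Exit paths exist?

6

Assign every edge capacity 1; by Menger, the answer equals the max flow.
Path Hall→Exit (+1); total 1.
Path Hall→C4→Exit (+1); total 2.
Path Hall→C5→Exit (+1); total 3.
Path Hall→C3→Exit (+1); total 4.
Path Hall→StairB→Exit (+1); total 5.
Path Hall→StairA→Exit (+1); total 6.
No residual Hall→Exit path; max flow = 6.
Certifying cut of size 6: {Hall→C3, Hall→C4, Hall→C5, Hall→Exit, Hall→StairA, Hall→StairB}.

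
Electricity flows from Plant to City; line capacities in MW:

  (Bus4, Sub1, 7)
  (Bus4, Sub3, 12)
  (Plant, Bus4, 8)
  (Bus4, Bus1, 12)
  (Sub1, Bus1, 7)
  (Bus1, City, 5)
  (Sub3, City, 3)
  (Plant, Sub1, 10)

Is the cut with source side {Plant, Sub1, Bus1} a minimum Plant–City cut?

No — its capacity is 13, but the minimum cut has capacity 8.

Given cut capacity: 8 + 5 = 13.
Augment Plant→Bus4→Sub3→City: bottleneck 3, flow now 3.
Augment Plant→Bus4→Bus1→City: bottleneck 5, flow now 8.
No augmenting path remains; maximum flow = 8.
In the residual graph, reachable from Plant: {Plant, Bus4, Sub1, Sub3, Bus1}.
Min-cut edges: Sub3→City (3), Bus1→City (5); capacity 3 + 5 = 8.
Cut capacity 13 exceeds the max flow 8, so it is not minimum.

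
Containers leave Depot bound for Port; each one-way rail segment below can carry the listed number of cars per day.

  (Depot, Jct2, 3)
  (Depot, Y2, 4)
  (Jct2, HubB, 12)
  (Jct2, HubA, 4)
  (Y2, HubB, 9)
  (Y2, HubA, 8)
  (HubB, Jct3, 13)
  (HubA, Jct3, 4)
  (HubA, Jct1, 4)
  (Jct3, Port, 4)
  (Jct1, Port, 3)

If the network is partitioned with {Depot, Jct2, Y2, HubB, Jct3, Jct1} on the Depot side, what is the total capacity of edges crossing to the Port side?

19

Edges leaving {Depot, Jct2, Y2, HubB, Jct3, Jct1}: Jct2→HubA (4), Y2→HubA (8), Jct3→Port (4), Jct1→Port (3).
Cut capacity = 4 + 8 + 4 + 3 = 19.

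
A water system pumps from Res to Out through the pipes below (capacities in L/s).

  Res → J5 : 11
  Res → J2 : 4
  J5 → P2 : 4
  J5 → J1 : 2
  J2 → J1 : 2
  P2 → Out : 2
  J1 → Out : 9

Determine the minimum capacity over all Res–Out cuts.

Augment Res→J5→P2→Out: bottleneck 2, flow now 2.
Augment Res→J5→J1→Out: bottleneck 2, flow now 4.
Augment Res→J2→J1→Out: bottleneck 2, flow now 6.
No augmenting path remains; maximum flow = 6.
By max-flow min-cut, the minimum cut capacity equals the max flow.
In the residual graph, reachable from Res: {Res, J5, J2, P2}.
Min-cut edges: J5→J1 (2), J2→J1 (2), P2→Out (2); capacity 2 + 2 + 2 = 6.

6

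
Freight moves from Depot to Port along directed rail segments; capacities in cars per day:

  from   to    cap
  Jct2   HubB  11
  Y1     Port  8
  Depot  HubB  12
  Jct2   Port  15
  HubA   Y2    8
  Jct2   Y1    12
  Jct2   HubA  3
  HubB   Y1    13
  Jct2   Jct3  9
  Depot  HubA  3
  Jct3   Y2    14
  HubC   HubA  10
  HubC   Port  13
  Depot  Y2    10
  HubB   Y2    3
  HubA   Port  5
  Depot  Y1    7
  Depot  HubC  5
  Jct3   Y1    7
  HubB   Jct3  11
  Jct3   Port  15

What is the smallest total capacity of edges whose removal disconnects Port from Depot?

27

Augment Depot→HubC→Port: bottleneck 5, flow now 5.
Augment Depot→HubA→Port: bottleneck 3, flow now 8.
Augment Depot→Y1→Port: bottleneck 7, flow now 15.
Augment Depot→HubB→Jct3→Port: bottleneck 11, flow now 26.
Augment Depot→HubB→Y1→Port: bottleneck 1, flow now 27.
No augmenting path remains; maximum flow = 27.
By max-flow min-cut, the minimum cut capacity equals the max flow.
In the residual graph, reachable from Depot: {Depot, Y2}.
Min-cut edges: Depot→HubC (5), Depot→HubA (3), Depot→HubB (12), Depot→Y1 (7); capacity 5 + 3 + 12 + 7 = 27.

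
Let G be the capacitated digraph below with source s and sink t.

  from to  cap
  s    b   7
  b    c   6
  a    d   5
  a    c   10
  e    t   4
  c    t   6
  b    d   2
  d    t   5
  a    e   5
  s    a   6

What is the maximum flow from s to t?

13

Augment s→a→c→t: bottleneck 6, flow now 6.
Augment s→b→d→t: bottleneck 2, flow now 8.
Augment s→b→c→a→d→t: bottleneck 3, flow now 11. (uses reverse residual edge)
Augment s→b→c→a→e→t: bottleneck 2, flow now 13. (uses reverse residual edge)
No augmenting path remains; maximum flow = 13.
In the residual graph, reachable from s: {s}.
Min-cut edges: s→a (6), s→b (7); capacity 6 + 7 = 13.
This cut is saturated, so no flow can exceed 13.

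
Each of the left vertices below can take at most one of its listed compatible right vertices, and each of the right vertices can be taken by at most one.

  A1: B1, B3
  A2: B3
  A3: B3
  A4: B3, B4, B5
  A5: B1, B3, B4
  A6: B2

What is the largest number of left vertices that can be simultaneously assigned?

Unit-capacity flow: source→left, listed edges, right→sink; max matching = max flow.
Augmenting path A1→B1 (+1); matched 1.
Augmenting path A2→B3 (+1); matched 2.
Augmenting path A4→B4 (+1); matched 3.
Augmenting path A6→B2 (+1); matched 4.
Augmenting path A5→B4→A4→B5 (+1); matched 5.
No augmenting path remains; maximum matching = 5.
König certificate: {A1, A4, A5, A6, B3} is a vertex cover of size 5 (every listed pair touches it), so no matching can be larger.

5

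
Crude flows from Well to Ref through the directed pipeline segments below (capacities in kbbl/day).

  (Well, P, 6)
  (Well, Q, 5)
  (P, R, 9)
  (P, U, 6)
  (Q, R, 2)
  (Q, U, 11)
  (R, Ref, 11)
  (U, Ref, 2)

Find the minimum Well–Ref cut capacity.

10

Augment Well→P→R→Ref: bottleneck 6, flow now 6.
Augment Well→Q→R→Ref: bottleneck 2, flow now 8.
Augment Well→Q→U→Ref: bottleneck 2, flow now 10.
No augmenting path remains; maximum flow = 10.
By max-flow min-cut, the minimum cut capacity equals the max flow.
In the residual graph, reachable from Well: {Well, Q, U}.
Min-cut edges: Well→P (6), Q→R (2), U→Ref (2); capacity 6 + 2 + 2 = 10.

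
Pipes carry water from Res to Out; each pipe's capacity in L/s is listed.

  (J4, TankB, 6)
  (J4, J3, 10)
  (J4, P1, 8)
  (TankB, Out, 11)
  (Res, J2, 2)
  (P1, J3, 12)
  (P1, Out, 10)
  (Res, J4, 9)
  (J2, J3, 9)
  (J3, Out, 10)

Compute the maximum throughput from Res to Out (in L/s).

Augment Res→J4→TankB→Out: bottleneck 6, flow now 6.
Augment Res→J4→P1→Out: bottleneck 3, flow now 9.
Augment Res→J2→J3→Out: bottleneck 2, flow now 11.
No augmenting path remains; maximum flow = 11.
In the residual graph, reachable from Res: {Res}.
Min-cut edges: Res→J4 (9), Res→J2 (2); capacity 9 + 2 = 11.
This cut is saturated, so no flow can exceed 11.

11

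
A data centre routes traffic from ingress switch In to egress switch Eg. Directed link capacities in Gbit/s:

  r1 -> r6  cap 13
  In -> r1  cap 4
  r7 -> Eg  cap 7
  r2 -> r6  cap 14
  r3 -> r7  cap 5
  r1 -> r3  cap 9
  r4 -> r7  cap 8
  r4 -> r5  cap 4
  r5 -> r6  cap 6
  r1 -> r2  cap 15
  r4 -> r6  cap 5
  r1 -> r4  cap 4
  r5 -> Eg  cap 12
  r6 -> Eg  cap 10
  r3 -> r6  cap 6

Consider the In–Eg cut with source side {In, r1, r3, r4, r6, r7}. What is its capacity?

36

Edges leaving {In, r1, r3, r4, r6, r7}: r1→r2 (15), r4→r5 (4), r6→Eg (10), r7→Eg (7).
Cut capacity = 15 + 4 + 10 + 7 = 36.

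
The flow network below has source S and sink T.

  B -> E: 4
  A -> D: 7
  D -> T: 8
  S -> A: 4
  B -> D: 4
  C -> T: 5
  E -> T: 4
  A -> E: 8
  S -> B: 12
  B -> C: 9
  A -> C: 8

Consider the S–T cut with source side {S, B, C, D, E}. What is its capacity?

Edges leaving {S, B, C, D, E}: S→A (4), C→T (5), D→T (8), E→T (4).
Cut capacity = 4 + 5 + 8 + 4 = 21.

21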